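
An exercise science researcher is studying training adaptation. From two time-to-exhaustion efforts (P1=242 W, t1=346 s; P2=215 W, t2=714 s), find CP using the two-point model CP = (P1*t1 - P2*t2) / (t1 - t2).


Work in trial 1 = 83732 J
Work in trial 2 = 153510 J
Delta work = -69778 J
Delta time = -368 s
CP = -69778 / -368 = 189.61 W

189.61 W


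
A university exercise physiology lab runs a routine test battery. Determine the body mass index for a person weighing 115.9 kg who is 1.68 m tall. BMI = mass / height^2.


BMI = mass / height^2
= 115.9 / 1.68^2
= 115.9 / 2.8224
= 41.06 kg/m^2

41.06 kg/m^2


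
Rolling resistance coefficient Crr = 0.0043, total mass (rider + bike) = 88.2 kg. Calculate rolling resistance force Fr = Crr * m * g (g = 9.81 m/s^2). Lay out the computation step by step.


Fr = Crr * m * g
= 0.0043 * 88.2 * 9.81
= 3.721 N

3.721 N


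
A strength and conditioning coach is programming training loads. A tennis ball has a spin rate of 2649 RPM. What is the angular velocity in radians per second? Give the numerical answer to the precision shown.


Convert RPM to rad/s: multiply by 2*pi and divide by 60
omega = 2649 * 2 * pi / 60
= 277.403 rad/s

277.403 rad/s


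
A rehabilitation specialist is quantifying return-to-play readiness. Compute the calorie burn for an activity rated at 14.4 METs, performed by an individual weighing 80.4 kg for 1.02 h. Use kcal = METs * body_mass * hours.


Product of METs and mass = 14.4 * 80.4 = 1157.76
Total kcal = 1157.76 * 1.02 = 1180.92 kcal

1180.92 kcal


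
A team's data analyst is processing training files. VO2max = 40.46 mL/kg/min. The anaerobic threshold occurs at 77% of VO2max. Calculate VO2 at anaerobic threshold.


AT fraction = 77 / 100 = 0.77
AT VO2 = 40.46 * 0.77
= 31.15 mL/kg/min

31.15 mL/kg/min


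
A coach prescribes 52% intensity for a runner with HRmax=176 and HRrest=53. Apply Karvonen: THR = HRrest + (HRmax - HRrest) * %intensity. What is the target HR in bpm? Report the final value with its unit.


Heart rate reserve = 176 - 53 = 123
Intensity fraction = 52 / 100 = 0.52
THR = 53 + 123 * 0.52 = 116.96 bpm

116.96 bpm


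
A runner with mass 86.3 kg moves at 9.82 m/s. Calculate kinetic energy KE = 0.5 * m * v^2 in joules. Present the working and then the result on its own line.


v^2 = 9.82^2 = 96.4324
KE = 0.5 * 86.3 * 96.4324
= 4161.06 J

4161.06 J


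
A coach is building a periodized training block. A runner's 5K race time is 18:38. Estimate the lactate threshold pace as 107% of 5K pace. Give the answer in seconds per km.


Total race time = 18*60 + 38 = 1118 seconds
5K pace = 1118 / 5 = 223.6 sec/km
LT pace = 223.6 * 1.07 = 239.25 sec/km

239.25 s/km


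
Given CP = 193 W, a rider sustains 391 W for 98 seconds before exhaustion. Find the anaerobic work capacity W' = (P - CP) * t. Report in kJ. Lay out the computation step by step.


Excess power = 391 - 193 = 198 W
Work above CP = 198 * 98 = 19404 J
W' = 19.404 kJ

19.404 kJ


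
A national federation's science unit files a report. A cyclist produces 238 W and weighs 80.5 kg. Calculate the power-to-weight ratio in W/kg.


P/W = power / mass
= 238 / 80.5
= 2.957 W/kg

2.957 W/kg


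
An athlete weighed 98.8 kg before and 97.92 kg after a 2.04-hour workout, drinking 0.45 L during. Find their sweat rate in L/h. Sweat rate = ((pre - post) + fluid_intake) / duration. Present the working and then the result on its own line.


Body mass change = 0.88 kg
Total sweat loss = 0.88 + 0.45 = 1.33 L
Rate = 1.33 / 2.04 = 0.652 L/h

0.652 L/h


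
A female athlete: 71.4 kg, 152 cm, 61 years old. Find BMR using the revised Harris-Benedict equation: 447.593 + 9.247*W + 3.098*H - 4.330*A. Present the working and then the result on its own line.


Intercept = 447.593
Weight contribution = 9.247 * 71.4 = 660.2358
Height contribution = 3.098 * 152 = 470.896
Age contribution = 4.33 * 61 = 264.13
BMR = 447.593 + 660.2358 + 470.896 - 264.13
= 1314.59 kcal/day

1314.59 kcal/day


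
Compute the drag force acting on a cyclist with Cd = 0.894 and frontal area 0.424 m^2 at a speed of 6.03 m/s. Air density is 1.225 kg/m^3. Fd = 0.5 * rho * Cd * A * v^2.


Step 1: v^2 = 36.3609
Step 2: Fd = 0.5 * 1.225 * 0.894 * 0.424 * 36.3609
= 8.442 N

8.442 N


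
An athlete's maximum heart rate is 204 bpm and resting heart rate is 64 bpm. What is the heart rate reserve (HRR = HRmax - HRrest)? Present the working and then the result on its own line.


HRR = HRmax - HRrest
= 204 - 64
= 140 bpm

140 bpm


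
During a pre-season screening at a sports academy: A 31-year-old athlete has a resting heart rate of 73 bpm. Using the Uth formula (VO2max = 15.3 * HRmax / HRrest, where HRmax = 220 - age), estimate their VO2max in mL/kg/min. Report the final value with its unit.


HRmax = 220 - 31 = 189 bpm
Ratio = HRmax / HRrest = 189 / 73 = 2.589
VO2max = 15.3 * 2.589 = 39.61 mL/kg/min

39.61 mL/kg/min


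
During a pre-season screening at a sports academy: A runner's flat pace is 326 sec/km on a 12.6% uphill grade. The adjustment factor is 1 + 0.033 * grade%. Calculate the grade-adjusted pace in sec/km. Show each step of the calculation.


Factor = 1 + 0.033 * 12.6 = 1.4158
Adjusted pace = 326 * 1.4158
= 461.55 sec/km

461.55 s/km


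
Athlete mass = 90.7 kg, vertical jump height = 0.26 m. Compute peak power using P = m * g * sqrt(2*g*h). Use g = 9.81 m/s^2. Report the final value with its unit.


sqrt(2 * 9.81 * 0.26) = sqrt(5.1012) = 2.258584 m/s
P = 90.7 * 9.81 * 2.258584
= 2009.61 W

2009.61 W


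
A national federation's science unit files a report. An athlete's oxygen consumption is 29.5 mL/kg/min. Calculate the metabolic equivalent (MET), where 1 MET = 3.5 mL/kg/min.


MET = VO2 / 3.5
= 29.5 / 3.5
= 8.43 METs

8.43 METs


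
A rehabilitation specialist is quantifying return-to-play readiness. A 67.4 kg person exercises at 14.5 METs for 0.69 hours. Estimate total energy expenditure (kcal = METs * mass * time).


Energy = METs * mass(kg) * time(h)
= 14.5 * 67.4 * 0.69
= 674.34 kcal

674.34 kcal


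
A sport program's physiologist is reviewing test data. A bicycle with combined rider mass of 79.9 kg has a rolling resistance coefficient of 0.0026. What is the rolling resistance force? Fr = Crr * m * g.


Fr = 0.0026 * 79.9 * 9.81
= 0.20774 * 9.81
= 2.038 N

2.038 N


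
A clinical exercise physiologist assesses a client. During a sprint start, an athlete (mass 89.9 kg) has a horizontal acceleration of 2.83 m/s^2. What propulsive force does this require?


Propulsive force = mass * acceleration
= 89.9 kg * 2.83 m/s^2
= 254.42 N

254.42 N


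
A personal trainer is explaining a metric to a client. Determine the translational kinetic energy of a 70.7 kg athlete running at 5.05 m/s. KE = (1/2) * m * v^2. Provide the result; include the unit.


KE = 0.5 * m * v^2
= 0.5 * 70.7 * 5.05^2
= 0.5 * 70.7 * 25.5025
= 901.51 J

901.51 J


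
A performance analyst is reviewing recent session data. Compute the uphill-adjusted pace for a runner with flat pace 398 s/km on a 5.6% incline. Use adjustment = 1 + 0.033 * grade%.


Adjustment factor = 1 + 0.033 * 5.6 = 1.1848
Grade-adjusted pace = 398 * 1.1848 = 471.55 s/km

471.55 s/km


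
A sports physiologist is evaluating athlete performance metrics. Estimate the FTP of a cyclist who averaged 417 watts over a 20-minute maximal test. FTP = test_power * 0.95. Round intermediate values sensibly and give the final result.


FTP = 417 * 0.95 = 396.15 W

396.15 W


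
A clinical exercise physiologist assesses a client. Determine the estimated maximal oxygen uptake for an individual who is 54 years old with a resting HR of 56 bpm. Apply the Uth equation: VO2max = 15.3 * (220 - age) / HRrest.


HRmax = 220 - 54 = 166
VO2max = 15.3 * (166 / 56)
= 15.3 * 2.9643
= 45.35 mL/kg/min

45.35 mL/kg/min


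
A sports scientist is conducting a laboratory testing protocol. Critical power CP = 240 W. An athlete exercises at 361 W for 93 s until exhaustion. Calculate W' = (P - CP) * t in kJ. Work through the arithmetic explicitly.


P - CP = 361 - 240 = 121 W
W' = 121 * 93 = 11253 J
= 11253 / 1000 = 11.253 kJ

11.253 kJ


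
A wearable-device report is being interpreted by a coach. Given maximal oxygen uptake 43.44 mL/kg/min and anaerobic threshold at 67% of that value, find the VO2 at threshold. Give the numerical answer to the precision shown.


Percentage as decimal = 0.67
VO2 at AT = 43.44 * 0.67 = 29.1 mL/kg/min

29.1 mL/kg/min


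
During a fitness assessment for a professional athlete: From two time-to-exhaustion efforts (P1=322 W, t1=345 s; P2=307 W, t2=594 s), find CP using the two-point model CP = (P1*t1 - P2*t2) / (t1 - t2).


Work in trial 1 = 111090 J
Work in trial 2 = 182358 J
Delta work = -71268 J
Delta time = -249 s
CP = -71268 / -249 = 286.22 W

286.22 W


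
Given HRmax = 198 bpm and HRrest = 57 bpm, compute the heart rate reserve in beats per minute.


Heart rate reserve = maximum HR minus resting HR
HRR = 198 - 57 = 141 bpm

141 bpm


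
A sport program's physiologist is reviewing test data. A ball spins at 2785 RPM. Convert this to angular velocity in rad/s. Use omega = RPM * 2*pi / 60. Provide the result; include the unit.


omega = 2785 * 2 * pi / 60
= 2785 * 6.28318531 / 60
= 17498.671 / 60
= 291.645 rad/s

291.645 rad/s


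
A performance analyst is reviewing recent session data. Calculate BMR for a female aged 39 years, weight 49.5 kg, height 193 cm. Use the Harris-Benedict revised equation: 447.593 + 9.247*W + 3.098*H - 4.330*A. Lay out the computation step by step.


Substituting values:
W term = 9.247 * 49.5 = 457.7265
H term = 3.098 * 193 = 597.914
A term = 4.330 * 39 = 168.87
BMR = 1334.36 kcal/day

1334.36 kcal/day


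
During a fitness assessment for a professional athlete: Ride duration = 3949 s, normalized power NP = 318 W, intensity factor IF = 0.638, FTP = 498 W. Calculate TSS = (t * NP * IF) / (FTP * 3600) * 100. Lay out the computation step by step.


Numerator = 3949 * 318 * 0.638 = 801188.916
Denominator = 498 * 3600 = 1792800
TSS = 801188.916 / 1792800 * 100
= 44.69

44.69 TSS


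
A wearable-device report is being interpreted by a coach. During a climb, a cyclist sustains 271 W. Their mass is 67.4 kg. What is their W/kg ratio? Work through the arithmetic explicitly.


Power-to-weight = 271 W / 67.4 kg
= 4.021 W/kg

4.021 W/kg


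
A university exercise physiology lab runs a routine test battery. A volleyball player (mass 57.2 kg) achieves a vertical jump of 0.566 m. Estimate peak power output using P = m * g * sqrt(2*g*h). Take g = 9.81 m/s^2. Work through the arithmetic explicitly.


2 * g * h = 2 * 9.81 * 0.566 = 11.10492
sqrt(11.10492) = 3.332405 m/s
P = 57.2 * 9.81 * 3.332405 = 1869.92 W

1869.92 W


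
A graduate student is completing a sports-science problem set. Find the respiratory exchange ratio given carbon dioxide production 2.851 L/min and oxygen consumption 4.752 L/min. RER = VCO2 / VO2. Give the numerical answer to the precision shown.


VCO2 = 2.851 L/min
VO2 = 4.752 L/min
RER = 2.851 / 4.752 = 0.6

0.6


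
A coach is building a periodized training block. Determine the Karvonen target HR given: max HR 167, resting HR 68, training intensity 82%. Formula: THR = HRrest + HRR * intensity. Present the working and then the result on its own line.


HRR = HRmax - HRrest = 167 - 68 = 99
THR = 68 + 99 * 0.82
= 149.18 bpm

149.18 bpm


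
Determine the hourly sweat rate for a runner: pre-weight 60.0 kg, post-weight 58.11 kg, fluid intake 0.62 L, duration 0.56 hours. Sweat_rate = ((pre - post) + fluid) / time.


Mass lost = 60.0 - 58.11 = 1.89 kg
Add fluid consumed: 1.89 + 0.62 = 2.51 L total sweat
Sweat rate = 2.51 / 0.56 = 4.482 L/h

4.482 L/h


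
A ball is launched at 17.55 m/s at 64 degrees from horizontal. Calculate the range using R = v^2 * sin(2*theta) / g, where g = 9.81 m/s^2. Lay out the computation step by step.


sin(2 * 64) = sin(128) = 0.788011
v^2 = 17.55^2 = 308.0025
R = 308.0025 * 0.788011 / 9.81
= 24.741 m

24.741 m


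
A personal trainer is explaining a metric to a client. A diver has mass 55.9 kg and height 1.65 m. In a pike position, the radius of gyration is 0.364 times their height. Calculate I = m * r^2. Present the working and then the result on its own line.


r = 0.364 * 1.65 = 0.6006 m
I = m * r^2 = 55.9 * 0.36072 = 20.164 kg*m^2

20.164 kg*m^2


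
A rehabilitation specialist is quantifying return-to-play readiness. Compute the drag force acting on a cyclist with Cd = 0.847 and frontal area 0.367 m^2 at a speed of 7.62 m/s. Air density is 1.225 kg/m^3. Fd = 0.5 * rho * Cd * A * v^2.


Step 1: v^2 = 58.0644
Step 2: Fd = 0.5 * 1.225 * 0.847 * 0.367 * 58.0644
= 11.055 N

11.055 N


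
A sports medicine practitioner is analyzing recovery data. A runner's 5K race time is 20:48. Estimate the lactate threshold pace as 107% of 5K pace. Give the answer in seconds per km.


Total race time = 20*60 + 48 = 1248 seconds
5K pace = 1248 / 5 = 249.6 sec/km
LT pace = 249.6 * 1.07 = 267.07 sec/km

267.07 s/km


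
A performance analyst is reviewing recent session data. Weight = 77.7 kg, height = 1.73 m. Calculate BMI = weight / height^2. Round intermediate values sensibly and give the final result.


height^2 = 1.73^2 = 2.9929
BMI = 77.7 / 2.9929 = 25.96 kg/m^2

25.96 kg/m^2


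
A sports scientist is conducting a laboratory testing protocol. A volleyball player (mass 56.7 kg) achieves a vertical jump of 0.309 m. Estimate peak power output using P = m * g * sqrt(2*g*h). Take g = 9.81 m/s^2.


2 * g * h = 2 * 9.81 * 0.309 = 6.06258
sqrt(6.06258) = 2.462231 m/s
P = 56.7 * 9.81 * 2.462231 = 1369.56 W

1369.56 W


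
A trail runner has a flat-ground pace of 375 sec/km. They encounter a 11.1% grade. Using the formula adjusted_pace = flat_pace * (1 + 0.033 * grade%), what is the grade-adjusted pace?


Grade factor = 1 + 0.033 * 11.1 = 1.3663
Adjusted = 375 * 1.3663 = 512.36 sec/km

512.36 s/km


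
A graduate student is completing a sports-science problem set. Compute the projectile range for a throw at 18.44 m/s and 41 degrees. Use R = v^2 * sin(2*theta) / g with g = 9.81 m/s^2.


Two times the angle = 82 degrees
sin(82) = 0.990268
R = 340.0336 * 0.990268 / 9.81 = 34.325 m

34.325 m


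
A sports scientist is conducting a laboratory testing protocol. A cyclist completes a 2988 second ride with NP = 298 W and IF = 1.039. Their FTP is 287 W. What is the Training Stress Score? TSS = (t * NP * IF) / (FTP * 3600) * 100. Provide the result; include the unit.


t * NP * IF = 2988 * 298 * 1.039 = 925150.536
FTP * 3600 = 1033200
TSS = (925150.536 / 1033200) * 100 = 89.54

89.54 TSS


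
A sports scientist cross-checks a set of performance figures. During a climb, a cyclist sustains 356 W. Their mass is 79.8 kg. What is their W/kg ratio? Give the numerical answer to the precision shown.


Power-to-weight = 356 W / 79.8 kg
= 4.461 W/kg

4.461 W/kg


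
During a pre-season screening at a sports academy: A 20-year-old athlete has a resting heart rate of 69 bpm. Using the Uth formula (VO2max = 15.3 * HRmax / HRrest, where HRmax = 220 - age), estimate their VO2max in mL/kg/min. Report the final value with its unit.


HRmax = 220 - 20 = 200 bpm
Ratio = HRmax / HRrest = 200 / 69 = 2.8986
VO2max = 15.3 * 2.8986 = 44.35 mL/kg/min

44.35 mL/kg/min


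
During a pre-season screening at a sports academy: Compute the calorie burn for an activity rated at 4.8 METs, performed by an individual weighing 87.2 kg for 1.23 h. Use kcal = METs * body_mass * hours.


Product of METs and mass = 4.8 * 87.2 = 418.56
Total kcal = 418.56 * 1.23 = 514.83 kcal

514.83 kcal


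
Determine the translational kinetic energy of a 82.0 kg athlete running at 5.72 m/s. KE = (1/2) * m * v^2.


KE = 0.5 * m * v^2
= 0.5 * 82.0 * 5.72^2
= 0.5 * 82.0 * 32.7184
= 1341.45 J

1341.45 J


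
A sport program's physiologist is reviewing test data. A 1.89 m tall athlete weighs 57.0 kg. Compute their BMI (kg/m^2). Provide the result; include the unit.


height^2 = 3.5721 m^2
BMI = 57.0 / 3.5721 = 15.96 kg/m^2

15.96 kg/m^2


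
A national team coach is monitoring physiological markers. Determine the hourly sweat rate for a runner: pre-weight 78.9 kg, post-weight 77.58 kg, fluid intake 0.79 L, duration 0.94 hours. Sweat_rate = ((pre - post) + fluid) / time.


Mass lost = 78.9 - 77.58 = 1.32 kg
Add fluid consumed: 1.32 + 0.79 = 2.11 L total sweat
Sweat rate = 2.11 / 0.94 = 2.245 L/h

2.245 L/h


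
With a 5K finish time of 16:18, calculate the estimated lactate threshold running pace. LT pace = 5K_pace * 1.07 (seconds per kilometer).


Race duration = 978 s for 5 km
Average pace = 978 / 5 = 195.6 s/km
LT pace = 195.6 * 1.07
= 209.29 s/km

209.29 s/km


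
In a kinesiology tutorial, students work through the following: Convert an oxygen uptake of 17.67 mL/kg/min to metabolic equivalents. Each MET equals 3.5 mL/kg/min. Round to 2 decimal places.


One MET = 3.5 mL/kg/min
Number of METs = 17.67 / 3.5
= 5.05 METs

5.05 METs


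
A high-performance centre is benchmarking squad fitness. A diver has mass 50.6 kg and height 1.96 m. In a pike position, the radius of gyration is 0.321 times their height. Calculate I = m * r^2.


r = 0.321 * 1.96 = 0.62916 m
I = m * r^2 = 50.6 * 0.395842 = 20.03 kg*m^2

20.03 kg*m^2


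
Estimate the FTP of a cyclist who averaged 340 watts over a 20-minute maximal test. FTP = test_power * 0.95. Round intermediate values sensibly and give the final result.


FTP = 340 * 0.95 = 323.0 W

323.0 W


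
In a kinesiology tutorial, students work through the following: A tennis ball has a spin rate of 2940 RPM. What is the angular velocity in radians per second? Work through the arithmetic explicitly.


Convert RPM to rad/s: multiply by 2*pi and divide by 60
omega = 2940 * 2 * pi / 60
= 307.876 rad/s

307.876 rad/s


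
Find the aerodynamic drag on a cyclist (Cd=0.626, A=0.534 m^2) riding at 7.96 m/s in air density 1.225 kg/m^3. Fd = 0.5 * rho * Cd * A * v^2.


Fd = 0.5 * 1.225 * 0.626 * 0.534 * 7.96^2
= 0.5 * 1.225 * 0.626 * 0.534 * 63.3616
= 12.973 N

12.973 N


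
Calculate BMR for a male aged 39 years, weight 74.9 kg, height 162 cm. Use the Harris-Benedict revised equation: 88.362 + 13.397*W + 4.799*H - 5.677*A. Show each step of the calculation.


Substituting values:
W term = 13.397 * 74.9 = 1003.4353
H term = 4.799 * 162 = 777.438
A term = 5.677 * 39 = 221.403
BMR = 1647.83 kcal/day

1647.83 kcal/day


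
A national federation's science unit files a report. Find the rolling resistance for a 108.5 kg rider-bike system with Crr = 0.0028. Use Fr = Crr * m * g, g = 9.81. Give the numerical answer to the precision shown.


m * g = 108.5 * 9.81 = 1064.385 N
Fr = 0.0028 * 1064.385 = 2.98 N

2.98 N


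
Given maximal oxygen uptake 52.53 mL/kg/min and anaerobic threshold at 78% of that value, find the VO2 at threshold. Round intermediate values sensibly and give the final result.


Percentage as decimal = 0.78
VO2 at AT = 52.53 * 0.78 = 40.97 mL/kg/min

40.97 mL/kg/min


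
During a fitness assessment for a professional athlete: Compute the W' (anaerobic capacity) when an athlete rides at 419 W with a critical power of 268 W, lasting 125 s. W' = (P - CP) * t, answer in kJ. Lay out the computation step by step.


Above-CP power = 151 W
Duration = 125 s
W' = 151 * 125 = 18875 J
Convert: 18875 / 1000 = 18.875 kJ

18.875 kJ


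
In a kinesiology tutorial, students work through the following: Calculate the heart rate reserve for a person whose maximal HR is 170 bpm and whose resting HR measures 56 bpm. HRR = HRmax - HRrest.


HRmax = 170 bpm
HRrest = 56 bpm
HRR = 170 - 56 = 114 bpm

114 bpm


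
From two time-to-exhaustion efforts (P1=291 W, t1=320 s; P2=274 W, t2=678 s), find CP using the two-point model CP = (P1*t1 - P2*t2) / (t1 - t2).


Work in trial 1 = 93120 J
Work in trial 2 = 185772 J
Delta work = -92652 J
Delta time = -358 s
CP = -92652 / -358 = 258.8 W

258.8 W


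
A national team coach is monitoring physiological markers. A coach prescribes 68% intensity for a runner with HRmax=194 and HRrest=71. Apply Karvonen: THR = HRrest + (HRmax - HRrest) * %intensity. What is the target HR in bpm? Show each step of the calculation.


Heart rate reserve = 194 - 71 = 123
Intensity fraction = 68 / 100 = 0.68
THR = 71 + 123 * 0.68 = 154.64 bpm

154.64 bpm


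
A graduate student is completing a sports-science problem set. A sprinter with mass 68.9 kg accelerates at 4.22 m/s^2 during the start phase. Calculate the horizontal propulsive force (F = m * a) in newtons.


F = m * a
= 68.9 * 4.22
= 290.76 N

290.76 N


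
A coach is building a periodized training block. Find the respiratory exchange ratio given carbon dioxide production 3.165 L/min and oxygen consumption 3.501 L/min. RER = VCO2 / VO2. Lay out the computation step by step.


VCO2 = 3.165 L/min
VO2 = 3.501 L/min
RER = 3.165 / 3.501 = 0.904

0.904


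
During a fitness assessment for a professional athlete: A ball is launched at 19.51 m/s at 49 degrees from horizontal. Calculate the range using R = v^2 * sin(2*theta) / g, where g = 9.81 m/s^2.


sin(2 * 49) = sin(98) = 0.990268
v^2 = 19.51^2 = 380.6401
R = 380.6401 * 0.990268 / 9.81
= 38.424 m

38.424 m


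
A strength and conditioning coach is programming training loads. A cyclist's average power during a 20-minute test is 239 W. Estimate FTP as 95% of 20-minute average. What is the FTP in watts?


FTP = 20-min power * 0.95
= 239 * 0.95
= 227.05 W

227.05 W


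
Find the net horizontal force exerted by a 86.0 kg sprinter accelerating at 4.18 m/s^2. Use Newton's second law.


Newton's second law: F = m * a
F = 86.0 * 4.18 = 359.48 N

359.48 N


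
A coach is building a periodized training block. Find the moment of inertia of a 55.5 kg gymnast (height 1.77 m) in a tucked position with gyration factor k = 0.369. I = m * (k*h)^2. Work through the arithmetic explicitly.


Radius of gyration = 0.369 * 1.77 = 0.65313 m
I = 55.5 * 0.65313^2
= 55.5 * 0.426579
= 23.675 kg*m^2

23.675 kg*m^2


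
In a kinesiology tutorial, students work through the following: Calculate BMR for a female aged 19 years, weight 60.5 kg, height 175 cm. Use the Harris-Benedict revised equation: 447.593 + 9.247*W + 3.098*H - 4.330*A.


Substituting values:
W term = 9.247 * 60.5 = 559.4435
H term = 3.098 * 175 = 542.15
A term = 4.330 * 19 = 82.27
BMR = 1466.92 kcal/day

1466.92 kcal/day


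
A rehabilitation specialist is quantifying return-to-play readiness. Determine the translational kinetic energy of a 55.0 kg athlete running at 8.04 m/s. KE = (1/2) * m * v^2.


KE = 0.5 * m * v^2
= 0.5 * 55.0 * 8.04^2
= 0.5 * 55.0 * 64.6416
= 1777.64 J

1777.64 J


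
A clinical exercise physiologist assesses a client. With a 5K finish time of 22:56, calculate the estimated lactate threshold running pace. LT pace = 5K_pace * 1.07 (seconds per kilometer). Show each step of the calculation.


Race duration = 1376 s for 5 km
Average pace = 1376 / 5 = 275.2 s/km
LT pace = 275.2 * 1.07
= 294.46 s/km

294.46 s/km


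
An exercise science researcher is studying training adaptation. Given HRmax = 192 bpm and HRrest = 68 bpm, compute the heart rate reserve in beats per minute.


Heart rate reserve = maximum HR minus resting HR
HRR = 192 - 68 = 124 bpm

124 bpm


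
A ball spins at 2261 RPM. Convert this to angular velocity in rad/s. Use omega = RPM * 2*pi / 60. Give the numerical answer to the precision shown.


omega = 2261 * 2 * pi / 60
= 2261 * 6.28318531 / 60
= 14206.282 / 60
= 236.771 rad/s

236.771 rad/s


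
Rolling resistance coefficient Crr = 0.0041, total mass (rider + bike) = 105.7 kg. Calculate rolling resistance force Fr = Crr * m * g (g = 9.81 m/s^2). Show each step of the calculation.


Fr = Crr * m * g
= 0.0041 * 105.7 * 9.81
= 4.251 N

4.251 N


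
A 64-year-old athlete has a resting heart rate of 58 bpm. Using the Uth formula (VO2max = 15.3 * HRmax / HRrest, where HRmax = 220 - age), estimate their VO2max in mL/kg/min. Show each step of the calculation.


HRmax = 220 - 64 = 156 bpm
Ratio = HRmax / HRrest = 156 / 58 = 2.6897
VO2max = 15.3 * 2.6897 = 41.15 mL/kg/min

41.15 mL/kg/min


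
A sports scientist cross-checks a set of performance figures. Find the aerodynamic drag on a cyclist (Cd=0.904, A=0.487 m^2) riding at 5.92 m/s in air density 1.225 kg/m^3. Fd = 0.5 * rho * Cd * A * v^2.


Fd = 0.5 * 1.225 * 0.904 * 0.487 * 5.92^2
= 0.5 * 1.225 * 0.904 * 0.487 * 35.0464
= 9.45 N

9.45 N


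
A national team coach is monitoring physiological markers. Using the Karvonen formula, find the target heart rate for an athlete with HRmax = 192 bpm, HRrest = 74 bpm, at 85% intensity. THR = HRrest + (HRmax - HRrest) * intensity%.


HRR = 192 - 74 = 118
THR = 74 + 118 * 0.85
= 74 + 100.3
= 174.3 bpm

174.3 bpm


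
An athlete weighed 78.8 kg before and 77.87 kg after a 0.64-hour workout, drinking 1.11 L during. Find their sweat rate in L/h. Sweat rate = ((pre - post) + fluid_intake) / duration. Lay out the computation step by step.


Body mass change = 0.93 kg
Total sweat loss = 0.93 + 1.11 = 2.04 L
Rate = 2.04 / 0.64 = 3.188 L/h

3.188 L/h


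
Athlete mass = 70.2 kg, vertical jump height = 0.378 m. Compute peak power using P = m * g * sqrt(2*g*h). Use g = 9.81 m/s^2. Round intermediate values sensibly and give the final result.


sqrt(2 * 9.81 * 0.378) = sqrt(7.41636) = 2.723299 m/s
P = 70.2 * 9.81 * 2.723299
= 1875.43 W

1875.43 W


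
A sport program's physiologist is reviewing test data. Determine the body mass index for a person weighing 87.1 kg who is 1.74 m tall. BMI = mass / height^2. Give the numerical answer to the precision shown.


BMI = mass / height^2
= 87.1 / 1.74^2
= 87.1 / 3.0276
= 28.77 kg/m^2

28.77 kg/m^2


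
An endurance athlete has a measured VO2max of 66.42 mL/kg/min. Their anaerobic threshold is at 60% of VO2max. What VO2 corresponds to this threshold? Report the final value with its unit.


Anaerobic threshold VO2 = VO2max * 60%
= 66.42 * 0.6
= 39.85 mL/kg/min

39.85 mL/kg/min


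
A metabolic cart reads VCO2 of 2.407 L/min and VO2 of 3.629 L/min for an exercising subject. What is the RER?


RER = VCO2 / VO2 = 2.407 / 3.629 = 0.6633

0.6633


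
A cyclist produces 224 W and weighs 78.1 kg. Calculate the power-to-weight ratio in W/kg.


P/W = power / mass
= 224 / 78.1
= 2.868 W/kg

2.868 W/kg


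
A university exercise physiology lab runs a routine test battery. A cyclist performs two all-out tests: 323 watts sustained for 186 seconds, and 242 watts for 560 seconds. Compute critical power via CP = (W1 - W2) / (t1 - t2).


W1 = P1 * t1 = 323 * 186 = 60078 J
W2 = P2 * t2 = 242 * 560 = 135520 J
CP = (60078 - 135520) / (186 - 560)
= 201.72 W

201.72 W


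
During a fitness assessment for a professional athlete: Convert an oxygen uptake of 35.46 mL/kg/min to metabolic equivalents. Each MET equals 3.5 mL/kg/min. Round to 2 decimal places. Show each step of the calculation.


One MET = 3.5 mL/kg/min
Number of METs = 35.46 / 3.5
= 10.13 METs

10.13 METs


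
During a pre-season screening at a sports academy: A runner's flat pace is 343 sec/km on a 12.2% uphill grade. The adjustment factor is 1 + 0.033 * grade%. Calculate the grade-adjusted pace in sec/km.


Factor = 1 + 0.033 * 12.2 = 1.4026
Adjusted pace = 343 * 1.4026
= 481.09 sec/km

481.09 s/km


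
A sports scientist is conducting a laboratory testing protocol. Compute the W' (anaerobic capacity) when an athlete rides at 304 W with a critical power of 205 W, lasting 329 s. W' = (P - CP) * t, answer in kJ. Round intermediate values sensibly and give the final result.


Above-CP power = 99 W
Duration = 329 s
W' = 99 * 329 = 32571 J
Convert: 32571 / 1000 = 32.571 kJ

32.571 kJ


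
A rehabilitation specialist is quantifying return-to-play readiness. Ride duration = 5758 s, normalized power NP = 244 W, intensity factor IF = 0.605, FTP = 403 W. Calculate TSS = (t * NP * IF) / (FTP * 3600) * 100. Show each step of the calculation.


Numerator = 5758 * 244 * 0.605 = 849995.96
Denominator = 403 * 3600 = 1450800
TSS = 849995.96 / 1450800 * 100
= 58.59

58.59 TSS


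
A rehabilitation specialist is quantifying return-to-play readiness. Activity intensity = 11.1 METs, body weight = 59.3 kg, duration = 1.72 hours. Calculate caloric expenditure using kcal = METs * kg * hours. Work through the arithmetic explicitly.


kcal = 11.1 * 59.3 * 1.72
= 658.23 * 1.72
= 1132.16 kcal

1132.16 kcal


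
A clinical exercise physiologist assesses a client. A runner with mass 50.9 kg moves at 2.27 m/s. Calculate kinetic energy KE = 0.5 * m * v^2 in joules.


v^2 = 2.27^2 = 5.1529
KE = 0.5 * 50.9 * 5.1529
= 131.14 J

131.14 J


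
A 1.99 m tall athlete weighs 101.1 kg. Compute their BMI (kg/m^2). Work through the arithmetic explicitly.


height^2 = 3.9601 m^2
BMI = 101.1 / 3.9601 = 25.53 kg/m^2

25.53 kg/m^2


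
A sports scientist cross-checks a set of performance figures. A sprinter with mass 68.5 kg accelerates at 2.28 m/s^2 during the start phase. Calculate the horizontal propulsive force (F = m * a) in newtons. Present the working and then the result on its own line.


F = m * a
= 68.5 * 2.28
= 156.18 N

156.18 N


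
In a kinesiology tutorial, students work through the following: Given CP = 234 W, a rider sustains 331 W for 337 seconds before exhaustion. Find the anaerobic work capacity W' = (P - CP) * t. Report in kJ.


Excess power = 331 - 234 = 97 W
Work above CP = 97 * 337 = 32689 J
W' = 32.689 kJ

32.689 kJ


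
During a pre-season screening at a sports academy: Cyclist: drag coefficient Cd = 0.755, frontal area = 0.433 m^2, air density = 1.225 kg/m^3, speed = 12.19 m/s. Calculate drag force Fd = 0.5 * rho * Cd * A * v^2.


v^2 = 12.19^2 = 148.5961
Fd = 0.5 * 1.225 * 0.755 * 0.433 * 148.5961
= 29.754 N

29.754 N


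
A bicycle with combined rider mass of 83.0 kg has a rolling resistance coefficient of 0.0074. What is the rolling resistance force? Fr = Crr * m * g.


Fr = 0.0074 * 83.0 * 9.81
= 0.6142 * 9.81
= 6.025 N

6.025 N


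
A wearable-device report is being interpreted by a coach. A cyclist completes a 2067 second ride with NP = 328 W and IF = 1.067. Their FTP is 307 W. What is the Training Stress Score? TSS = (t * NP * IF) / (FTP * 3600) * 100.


t * NP * IF = 2067 * 328 * 1.067 = 723400.392
FTP * 3600 = 1105200
TSS = (723400.392 / 1105200) * 100 = 65.45

65.45 TSS


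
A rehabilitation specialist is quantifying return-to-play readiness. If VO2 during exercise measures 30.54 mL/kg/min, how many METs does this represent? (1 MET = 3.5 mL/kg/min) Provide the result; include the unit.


METs = VO2 / 3.5 = 30.54 / 3.5 = 8.73

8.73 METs


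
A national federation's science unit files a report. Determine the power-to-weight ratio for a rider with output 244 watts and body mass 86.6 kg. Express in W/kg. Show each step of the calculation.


P/W = 244 / 86.6 = 2.818 W/kg

2.818 W/kg


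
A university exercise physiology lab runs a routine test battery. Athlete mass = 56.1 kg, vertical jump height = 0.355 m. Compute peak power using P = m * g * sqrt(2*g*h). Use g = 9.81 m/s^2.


sqrt(2 * 9.81 * 0.355) = sqrt(6.9651) = 2.639148 m/s
P = 56.1 * 9.81 * 2.639148
= 1452.43 W

1452.43 W


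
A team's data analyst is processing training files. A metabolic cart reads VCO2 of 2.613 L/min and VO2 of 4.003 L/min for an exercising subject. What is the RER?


RER = VCO2 / VO2 = 2.613 / 4.003 = 0.6528

0.6528


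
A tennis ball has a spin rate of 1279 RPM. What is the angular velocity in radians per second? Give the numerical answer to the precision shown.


Convert RPM to rad/s: multiply by 2*pi and divide by 60
omega = 1279 * 2 * pi / 60
= 133.937 rad/s

133.937 rad/s


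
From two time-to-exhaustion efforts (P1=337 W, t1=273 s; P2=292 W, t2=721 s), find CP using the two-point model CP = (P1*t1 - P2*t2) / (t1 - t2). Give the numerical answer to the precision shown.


Work in trial 1 = 92001 J
Work in trial 2 = 210532 J
Delta work = -118531 J
Delta time = -448 s
CP = -118531 / -448 = 264.58 W

264.58 W


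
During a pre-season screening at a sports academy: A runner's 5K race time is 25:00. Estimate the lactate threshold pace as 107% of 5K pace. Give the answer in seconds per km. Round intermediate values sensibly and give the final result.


Total race time = 25*60 + 0 = 1500 seconds
5K pace = 1500 / 5 = 300.0 sec/km
LT pace = 300.0 * 1.07 = 321.0 sec/km

321.0 s/km


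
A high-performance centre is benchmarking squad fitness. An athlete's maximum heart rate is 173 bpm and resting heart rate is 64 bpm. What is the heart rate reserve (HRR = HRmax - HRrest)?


HRR = HRmax - HRrest
= 173 - 64
= 109 bpm

109 bpm


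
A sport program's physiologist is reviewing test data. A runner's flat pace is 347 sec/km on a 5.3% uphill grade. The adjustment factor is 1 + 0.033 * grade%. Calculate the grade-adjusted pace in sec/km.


Factor = 1 + 0.033 * 5.3 = 1.1749
Adjusted pace = 347 * 1.1749
= 407.69 sec/km

407.69 s/km


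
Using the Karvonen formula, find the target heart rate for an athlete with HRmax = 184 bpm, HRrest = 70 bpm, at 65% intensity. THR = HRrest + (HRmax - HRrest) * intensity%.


HRR = 184 - 70 = 114
THR = 70 + 114 * 0.65
= 70 + 74.1
= 144.1 bpm

144.1 bpm


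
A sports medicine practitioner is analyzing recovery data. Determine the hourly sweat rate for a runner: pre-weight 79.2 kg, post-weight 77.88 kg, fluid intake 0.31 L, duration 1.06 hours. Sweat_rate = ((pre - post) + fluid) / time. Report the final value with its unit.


Mass lost = 79.2 - 77.88 = 1.32 kg
Add fluid consumed: 1.32 + 0.31 = 1.63 L total sweat
Sweat rate = 1.63 / 1.06 = 1.538 L/h

1.538 L/h


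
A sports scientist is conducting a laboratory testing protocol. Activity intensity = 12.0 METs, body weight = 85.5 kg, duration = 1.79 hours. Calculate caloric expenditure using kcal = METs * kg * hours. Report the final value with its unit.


kcal = 12.0 * 85.5 * 1.79
= 1026.0 * 1.79
= 1836.54 kcal

1836.54 kcal


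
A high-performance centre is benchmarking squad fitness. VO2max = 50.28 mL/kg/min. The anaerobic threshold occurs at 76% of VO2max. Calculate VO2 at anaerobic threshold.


AT fraction = 76 / 100 = 0.76
AT VO2 = 50.28 * 0.76
= 38.21 mL/kg/min

38.21 mL/kg/min


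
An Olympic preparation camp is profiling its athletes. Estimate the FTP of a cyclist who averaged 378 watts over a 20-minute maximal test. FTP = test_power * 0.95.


FTP = 378 * 0.95 = 359.1 W

359.1 W


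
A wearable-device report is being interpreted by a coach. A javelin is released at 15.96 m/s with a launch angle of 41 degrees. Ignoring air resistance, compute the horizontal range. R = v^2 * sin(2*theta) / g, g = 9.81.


Launch speed squared = 254.7216
sin(2 * 41 deg) = 0.990268
Range = 254.7216 * 0.990268 / 9.81
= 25.713 m

25.713 m


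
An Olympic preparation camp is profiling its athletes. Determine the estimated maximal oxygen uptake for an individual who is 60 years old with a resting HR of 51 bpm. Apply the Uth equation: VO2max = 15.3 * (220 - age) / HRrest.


HRmax = 220 - 60 = 160
VO2max = 15.3 * (160 / 51)
= 15.3 * 3.1373
= 48.0 mL/kg/min

48.0 mL/kg/min


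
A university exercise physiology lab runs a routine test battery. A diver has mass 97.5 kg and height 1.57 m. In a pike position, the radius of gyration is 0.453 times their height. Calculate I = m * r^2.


r = 0.453 * 1.57 = 0.71121 m
I = m * r^2 = 97.5 * 0.50582 = 49.317 kg*m^2

49.317 kg*m^2


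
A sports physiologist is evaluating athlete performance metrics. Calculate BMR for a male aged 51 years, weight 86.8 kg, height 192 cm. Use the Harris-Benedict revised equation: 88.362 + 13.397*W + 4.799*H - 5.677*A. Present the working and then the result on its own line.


Substituting values:
W term = 13.397 * 86.8 = 1162.8596
H term = 4.799 * 192 = 921.408
A term = 5.677 * 51 = 289.527
BMR = 1883.1 kcal/day

1883.1 kcal/day


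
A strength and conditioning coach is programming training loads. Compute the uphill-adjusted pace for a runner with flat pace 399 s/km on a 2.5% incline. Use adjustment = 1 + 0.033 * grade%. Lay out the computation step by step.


Adjustment factor = 1 + 0.033 * 2.5 = 1.0825
Grade-adjusted pace = 399 * 1.0825 = 431.92 s/km

431.92 s/km


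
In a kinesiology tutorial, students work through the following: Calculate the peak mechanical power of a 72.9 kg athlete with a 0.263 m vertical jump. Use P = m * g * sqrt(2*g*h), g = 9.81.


First, sqrt(2gh) = sqrt(2 * 9.81 * 0.263)
= sqrt(5.16006) = 2.271577 m/s
Power = 72.9 * 9.81 * 2.271577 = 1624.52 W

1624.52 W


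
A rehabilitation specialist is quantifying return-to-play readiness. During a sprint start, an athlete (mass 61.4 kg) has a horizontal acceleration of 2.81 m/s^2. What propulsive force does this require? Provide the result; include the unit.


Propulsive force = mass * acceleration
= 61.4 kg * 2.81 m/s^2
= 172.53 N

172.53 N


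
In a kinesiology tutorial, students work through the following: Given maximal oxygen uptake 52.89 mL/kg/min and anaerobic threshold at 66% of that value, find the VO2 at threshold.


Percentage as decimal = 0.66
VO2 at AT = 52.89 * 0.66 = 34.91 mL/kg/min

34.91 mL/kg/min


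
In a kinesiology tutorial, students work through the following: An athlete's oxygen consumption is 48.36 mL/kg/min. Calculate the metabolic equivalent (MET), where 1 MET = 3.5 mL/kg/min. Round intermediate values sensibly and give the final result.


MET = VO2 / 3.5
= 48.36 / 3.5
= 13.82 METs

13.82 METs


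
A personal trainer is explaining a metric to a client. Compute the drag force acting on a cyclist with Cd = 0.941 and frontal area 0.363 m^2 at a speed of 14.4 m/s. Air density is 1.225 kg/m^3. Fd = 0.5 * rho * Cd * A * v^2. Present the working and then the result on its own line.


Step 1: v^2 = 207.36
Step 2: Fd = 0.5 * 1.225 * 0.941 * 0.363 * 207.36
= 43.384 N

43.384 N


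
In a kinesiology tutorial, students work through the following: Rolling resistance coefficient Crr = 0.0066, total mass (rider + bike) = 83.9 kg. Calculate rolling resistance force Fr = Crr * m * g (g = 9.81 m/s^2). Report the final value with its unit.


Fr = Crr * m * g
= 0.0066 * 83.9 * 9.81
= 5.432 N

5.432 N


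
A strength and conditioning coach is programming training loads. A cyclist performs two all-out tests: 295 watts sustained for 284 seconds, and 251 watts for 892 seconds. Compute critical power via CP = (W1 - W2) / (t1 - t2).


W1 = P1 * t1 = 295 * 284 = 83780 J
W2 = P2 * t2 = 251 * 892 = 223892 J
CP = (83780 - 223892) / (284 - 892)
= 230.45 W

230.45 W


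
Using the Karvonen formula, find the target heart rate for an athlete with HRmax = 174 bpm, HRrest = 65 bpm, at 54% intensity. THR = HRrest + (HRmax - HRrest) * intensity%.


HRR = 174 - 65 = 109
THR = 65 + 109 * 0.54
= 65 + 58.86
= 123.86 bpm

123.86 bpm


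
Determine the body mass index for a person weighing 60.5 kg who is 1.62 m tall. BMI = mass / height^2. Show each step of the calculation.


BMI = mass / height^2
= 60.5 / 1.62^2
= 60.5 / 2.6244
= 23.05 kg/m^2

23.05 kg/m^2


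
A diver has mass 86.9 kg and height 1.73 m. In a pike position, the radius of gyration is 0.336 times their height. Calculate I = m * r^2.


r = 0.336 * 1.73 = 0.58128 m
I = m * r^2 = 86.9 * 0.337886 = 29.362 kg*m^2

29.362 kg*m^2


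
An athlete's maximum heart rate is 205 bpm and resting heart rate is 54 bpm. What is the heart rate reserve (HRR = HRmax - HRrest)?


HRR = HRmax - HRrest
= 205 - 54
= 151 bpm

151 bpm


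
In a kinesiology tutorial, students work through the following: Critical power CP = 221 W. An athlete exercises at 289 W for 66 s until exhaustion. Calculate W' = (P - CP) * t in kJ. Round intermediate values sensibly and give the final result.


P - CP = 289 - 221 = 68 W
W' = 68 * 66 = 4488 J
= 4488 / 1000 = 4.488 kJ

4.488 kJ
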